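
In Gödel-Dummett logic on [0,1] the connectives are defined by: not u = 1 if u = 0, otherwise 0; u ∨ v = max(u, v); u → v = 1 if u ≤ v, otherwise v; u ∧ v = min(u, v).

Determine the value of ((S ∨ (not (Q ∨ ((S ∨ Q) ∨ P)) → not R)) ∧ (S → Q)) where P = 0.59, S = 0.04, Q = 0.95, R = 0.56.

1.00

(S ∨ Q) = max(0.04, 0.95) = 0.95
((S ∨ Q) ∨ P) = max(0.95, 0.59) = 0.95
(Q ∨ ((S ∨ Q) ∨ P)) = max(0.95, 0.95) = 0.95
not (Q ∨ ((S ∨ Q) ∨ P)): Gödel ¬ of 0.95 = 0 (operand ≠ 0)
not R: Gödel ¬ of 0.56 = 0 (operand ≠ 0)
(not (Q ∨ ((S ∨ Q) ∨ P)) → not R): 0 ≤ 0, so result = 1
(S ∨ (not (Q ∨ ((S ∨ Q) ∨ P)) → not R)) = max(0.04, 1) = 1
(S → Q): 0.04 ≤ 0.95, so result = 1
((S ∨ (not (Q ∨ ((S ∨ Q) ∨ P)) → not R)) ∧ (S → Q)) = min(1, 1) = 1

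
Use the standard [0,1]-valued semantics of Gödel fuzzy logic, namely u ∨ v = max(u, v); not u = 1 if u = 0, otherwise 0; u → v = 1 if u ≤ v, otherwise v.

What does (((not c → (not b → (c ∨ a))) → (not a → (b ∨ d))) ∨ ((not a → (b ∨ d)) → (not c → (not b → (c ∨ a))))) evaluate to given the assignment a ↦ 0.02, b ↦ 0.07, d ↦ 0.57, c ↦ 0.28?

1.00

not c: Gödel ¬ of 0.28 = 0 (operand ≠ 0)
not b: Gödel ¬ of 0.07 = 0 (operand ≠ 0)
(c ∨ a) = max(0.28, 0.02) = 0.28
(not b → (c ∨ a)): 0 ≤ 0.28, so result = 1
(not c → (not b → (c ∨ a))): 0 ≤ 1, so result = 1
not a: Gödel ¬ of 0.02 = 0 (operand ≠ 0)
(b ∨ d) = max(0.07, 0.57) = 0.57
(not a → (b ∨ d)): 0 ≤ 0.57, so result = 1
((not c → (not b → (c ∨ a))) → (not a → (b ∨ d))): 1 ≤ 1, so result = 1
not a: Gödel ¬ of 0.02 = 0 (operand ≠ 0)
(b ∨ d) = max(0.07, 0.57) = 0.57
(not a → (b ∨ d)): 0 ≤ 0.57, so result = 1
not c: Gödel ¬ of 0.28 = 0 (operand ≠ 0)
not b: Gödel ¬ of 0.07 = 0 (operand ≠ 0)
(c ∨ a) = max(0.28, 0.02) = 0.28
(not b → (c ∨ a)): 0 ≤ 0.28, so result = 1
(not c → (not b → (c ∨ a))): 0 ≤ 1, so result = 1
((not a → (b ∨ d)) → (not c → (not b → (c ∨ a)))): 1 ≤ 1, so result = 1
(((not c → (not b → (c ∨ a))) → (not a → (b ∨ d))) ∨ ((not a → (b ∨ d)) → (not c → (not b → (c ∨ a))))) = max(1, 1) = 1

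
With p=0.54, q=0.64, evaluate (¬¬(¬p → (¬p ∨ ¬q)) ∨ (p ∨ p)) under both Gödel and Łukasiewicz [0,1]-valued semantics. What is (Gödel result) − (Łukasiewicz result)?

Gödel evaluation:
  ¬p: Gödel ¬ of 0.54 = 0 (operand ≠ 0)
  ¬p: Gödel ¬ of 0.54 = 0 (operand ≠ 0)
  ¬q: Gödel ¬ of 0.64 = 0 (operand ≠ 0)
  (¬p ∨ ¬q) = max(0, 0) = 0
  (¬p → (¬p ∨ ¬q)): 0 ≤ 0, so result = 1
  ¬(¬p → (¬p ∨ ¬q)): Gödel ¬ of 1 = 0 (operand ≠ 0)
  ¬¬(¬p → (¬p ∨ ¬q)): Gödel ¬ of 0 = 1 (operand is 0)
  (p ∨ p) = max(0.54, 0.54) = 0.54
  (¬¬(¬p → (¬p ∨ ¬q)) ∨ (p ∨ p)) = max(1, 0.54) = 1
  Gödel value = 1
Łukasiewicz evaluation:
  ¬p: Łukasiewicz ¬ gives 1 − 0.54 = 0.46
  ¬p: Łukasiewicz ¬ gives 1 − 0.54 = 0.46
  ¬q: Łukasiewicz ¬ gives 1 − 0.64 = 0.36
  (¬p ∨ ¬q) = max(0.46, 0.36) = 0.46
  (¬p → (¬p ∨ ¬q)): min(1, 1 − 0.46 + 0.46) = 1
  ¬(¬p → (¬p ∨ ¬q)): Łukasiewicz ¬ gives 1 − 1 = 0
  ¬¬(¬p → (¬p ∨ ¬q)): Łukasiewicz ¬ gives 1 − 0 = 1
  (p ∨ p) = max(0.54, 0.54) = 0.54
  (¬¬(¬p → (¬p ∨ ¬q)) ∨ (p ∨ p)) = max(1, 0.54) = 1
  Łukasiewicz value = 1
Difference: 1 − 1 = 0.00

0.00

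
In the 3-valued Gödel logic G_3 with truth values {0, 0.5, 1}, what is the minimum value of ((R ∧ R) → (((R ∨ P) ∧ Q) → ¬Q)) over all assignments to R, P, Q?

0.00

The minimum is attained at R = 0.5, P = 0, Q = 0.5:
  (R ∧ R) = min(0.5, 0.5) = 0.5
  (R ∨ P) = max(0.5, 0) = 0.5
  ((R ∨ P) ∧ Q) = min(0.5, 0.5) = 0.5
  ¬Q: Gödel ¬ of 0.5 = 0 (operand ≠ 0)
  (((R ∨ P) ∧ Q) → ¬Q): 0.5 > 0, so result = 0
  ((R ∧ R) → (((R ∨ P) ∧ Q) → ¬Q)): 0.5 > 0, so result = 0
Checking all 27 assignments confirms none give a value below 0.00.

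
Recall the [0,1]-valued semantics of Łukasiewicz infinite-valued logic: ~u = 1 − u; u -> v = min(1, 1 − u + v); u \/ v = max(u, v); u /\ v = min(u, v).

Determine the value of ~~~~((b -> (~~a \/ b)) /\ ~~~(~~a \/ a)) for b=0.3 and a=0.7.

0.30

~a: Łukasiewicz ¬ gives 1 − 0.7 = 0.3
~~a: Łukasiewicz ¬ gives 1 − 0.3 = 0.7
(~~a \/ b) = max(0.7, 0.3) = 0.7
(b -> (~~a \/ b)): min(1, 1 − 0.3 + 0.7) = 1
~a: Łukasiewicz ¬ gives 1 − 0.7 = 0.3
~~a: Łukasiewicz ¬ gives 1 − 0.3 = 0.7
(~~a \/ a) = max(0.7, 0.7) = 0.7
~(~~a \/ a): Łukasiewicz ¬ gives 1 − 0.7 = 0.3
~~(~~a \/ a): Łukasiewicz ¬ gives 1 − 0.3 = 0.7
~~~(~~a \/ a): Łukasiewicz ¬ gives 1 − 0.7 = 0.3
((b -> (~~a \/ b)) /\ ~~~(~~a \/ a)) = min(1, 0.3) = 0.3
~((b -> (~~a \/ b)) /\ ~~~(~~a \/ a)): Łukasiewicz ¬ gives 1 − 0.3 = 0.7
~~((b -> (~~a \/ b)) /\ ~~~(~~a \/ a)): Łukasiewicz ¬ gives 1 − 0.7 = 0.3
~~~((b -> (~~a \/ b)) /\ ~~~(~~a \/ a)): Łukasiewicz ¬ gives 1 − 0.3 = 0.7
~~~~((b -> (~~a \/ b)) /\ ~~~(~~a \/ a)): Łukasiewicz ¬ gives 1 − 0.7 = 0.3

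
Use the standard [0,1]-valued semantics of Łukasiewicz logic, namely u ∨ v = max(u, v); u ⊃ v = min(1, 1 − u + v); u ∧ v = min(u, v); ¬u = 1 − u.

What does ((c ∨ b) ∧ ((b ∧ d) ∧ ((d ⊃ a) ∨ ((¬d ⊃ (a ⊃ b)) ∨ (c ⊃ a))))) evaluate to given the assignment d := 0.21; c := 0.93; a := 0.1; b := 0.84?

(c ∨ b) = max(0.93, 0.84) = 0.93
(b ∧ d) = min(0.84, 0.21) = 0.21
(d ⊃ a): min(1, 1 − 0.21 + 0.1) = 0.89
¬d: Łukasiewicz ¬ gives 1 − 0.21 = 0.79
(a ⊃ b): min(1, 1 − 0.1 + 0.84) = 1
(¬d ⊃ (a ⊃ b)): min(1, 1 − 0.79 + 1) = 1
(c ⊃ a): min(1, 1 − 0.93 + 0.1) = 0.17
((¬d ⊃ (a ⊃ b)) ∨ (c ⊃ a)) = max(1, 0.17) = 1
((d ⊃ a) ∨ ((¬d ⊃ (a ⊃ b)) ∨ (c ⊃ a))) = max(0.89, 1) = 1
((b ∧ d) ∧ ((d ⊃ a) ∨ ((¬d ⊃ (a ⊃ b)) ∨ (c ⊃ a)))) = min(0.21, 1) = 0.21
((c ∨ b) ∧ ((b ∧ d) ∧ ((d ⊃ a) ∨ ((¬d ⊃ (a ⊃ b)) ∨ (c ⊃ a))))) = min(0.93, 0.21) = 0.21

0.21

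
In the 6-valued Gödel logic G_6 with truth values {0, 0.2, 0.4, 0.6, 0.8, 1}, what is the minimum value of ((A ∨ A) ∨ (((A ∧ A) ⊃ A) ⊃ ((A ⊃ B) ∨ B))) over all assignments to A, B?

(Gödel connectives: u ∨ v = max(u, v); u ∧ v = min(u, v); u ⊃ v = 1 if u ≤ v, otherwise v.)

The minimum is attained at A = 0.2, B = 0:
  (A ∨ A) = max(0.2, 0.2) = 0.2
  (A ∧ A) = min(0.2, 0.2) = 0.2
  ((A ∧ A) ⊃ A): 0.2 ≤ 0.2, so result = 1
  (A ⊃ B): 0.2 > 0, so result = 0
  ((A ⊃ B) ∨ B) = max(0, 0) = 0
  (((A ∧ A) ⊃ A) ⊃ ((A ⊃ B) ∨ B)): 1 > 0, so result = 0
  ((A ∨ A) ∨ (((A ∧ A) ⊃ A) ⊃ ((A ⊃ B) ∨ B))) = max(0.2, 0) = 0.2
Checking all 36 assignments confirms none give a value below 0.20.

0.20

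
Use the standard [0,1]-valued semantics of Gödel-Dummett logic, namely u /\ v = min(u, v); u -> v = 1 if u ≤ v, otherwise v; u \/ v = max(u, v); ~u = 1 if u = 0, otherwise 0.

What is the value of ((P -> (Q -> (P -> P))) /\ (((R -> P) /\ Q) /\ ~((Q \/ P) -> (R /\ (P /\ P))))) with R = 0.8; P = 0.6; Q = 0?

(P -> P): 0.6 ≤ 0.6, so result = 1
(Q -> (P -> P)): 0 ≤ 1, so result = 1
(P -> (Q -> (P -> P))): 0.6 ≤ 1, so result = 1
(R -> P): 0.8 > 0.6, so result = 0.6
((R -> P) /\ Q) = min(0.6, 0) = 0
(Q \/ P) = max(0, 0.6) = 0.6
(P /\ P) = min(0.6, 0.6) = 0.6
(R /\ (P /\ P)) = min(0.8, 0.6) = 0.6
((Q \/ P) -> (R /\ (P /\ P))): 0.6 ≤ 0.6, so result = 1
~((Q \/ P) -> (R /\ (P /\ P))): Gödel ¬ of 1 = 0 (operand ≠ 0)
(((R -> P) /\ Q) /\ ~((Q \/ P) -> (R /\ (P /\ P)))) = min(0, 0) = 0
((P -> (Q -> (P -> P))) /\ (((R -> P) /\ Q) /\ ~((Q \/ P) -> (R /\ (P /\ P))))) = min(1, 0) = 0

0.00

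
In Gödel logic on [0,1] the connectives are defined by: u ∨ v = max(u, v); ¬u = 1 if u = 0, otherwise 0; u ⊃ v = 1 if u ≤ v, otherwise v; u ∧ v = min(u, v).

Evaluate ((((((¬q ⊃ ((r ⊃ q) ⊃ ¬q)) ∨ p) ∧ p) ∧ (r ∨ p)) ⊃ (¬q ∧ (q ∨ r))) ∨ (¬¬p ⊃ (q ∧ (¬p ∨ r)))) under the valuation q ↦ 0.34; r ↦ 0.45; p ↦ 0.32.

0.34

¬q: Gödel ¬ of 0.34 = 0 (operand ≠ 0)
(r ⊃ q): 0.45 > 0.34, so result = 0.34
¬q: Gödel ¬ of 0.34 = 0 (operand ≠ 0)
((r ⊃ q) ⊃ ¬q): 0.34 > 0, so result = 0
(¬q ⊃ ((r ⊃ q) ⊃ ¬q)): 0 ≤ 0, so result = 1
((¬q ⊃ ((r ⊃ q) ⊃ ¬q)) ∨ p) = max(1, 0.32) = 1
(((¬q ⊃ ((r ⊃ q) ⊃ ¬q)) ∨ p) ∧ p) = min(1, 0.32) = 0.32
(r ∨ p) = max(0.45, 0.32) = 0.45
((((¬q ⊃ ((r ⊃ q) ⊃ ¬q)) ∨ p) ∧ p) ∧ (r ∨ p)) = min(0.32, 0.45) = 0.32
¬q: Gödel ¬ of 0.34 = 0 (operand ≠ 0)
(q ∨ r) = max(0.34, 0.45) = 0.45
(¬q ∧ (q ∨ r)) = min(0, 0.45) = 0
(((((¬q ⊃ ((r ⊃ q) ⊃ ¬q)) ∨ p) ∧ p) ∧ (r ∨ p)) ⊃ (¬q ∧ (q ∨ r))): 0.32 > 0, so result = 0
¬p: Gödel ¬ of 0.32 = 0 (operand ≠ 0)
¬¬p: Gödel ¬ of 0 = 1 (operand is 0)
¬p: Gödel ¬ of 0.32 = 0 (operand ≠ 0)
(¬p ∨ r) = max(0, 0.45) = 0.45
(q ∧ (¬p ∨ r)) = min(0.34, 0.45) = 0.34
(¬¬p ⊃ (q ∧ (¬p ∨ r))): 1 > 0.34, so result = 0.34
((((((¬q ⊃ ((r ⊃ q) ⊃ ¬q)) ∨ p) ∧ p) ∧ (r ∨ p)) ⊃ (¬q ∧ (q ∨ r))) ∨ (¬¬p ⊃ (q ∧ (¬p ∨ r)))) = max(0, 0.34) = 0.34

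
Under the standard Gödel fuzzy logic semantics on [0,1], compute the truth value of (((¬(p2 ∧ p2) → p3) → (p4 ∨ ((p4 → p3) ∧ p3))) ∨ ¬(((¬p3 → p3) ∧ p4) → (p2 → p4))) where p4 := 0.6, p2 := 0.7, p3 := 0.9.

(p2 ∧ p2) = min(0.7, 0.7) = 0.7
¬(p2 ∧ p2): Gödel ¬ of 0.7 = 0 (operand ≠ 0)
(¬(p2 ∧ p2) → p3): 0 ≤ 0.9, so result = 1
(p4 → p3): 0.6 ≤ 0.9, so result = 1
((p4 → p3) ∧ p3) = min(1, 0.9) = 0.9
(p4 ∨ ((p4 → p3) ∧ p3)) = max(0.6, 0.9) = 0.9
((¬(p2 ∧ p2) → p3) → (p4 ∨ ((p4 → p3) ∧ p3))): 1 > 0.9, so result = 0.9
¬p3: Gödel ¬ of 0.9 = 0 (operand ≠ 0)
(¬p3 → p3): 0 ≤ 0.9, so result = 1
((¬p3 → p3) ∧ p4) = min(1, 0.6) = 0.6
(p2 → p4): 0.7 > 0.6, so result = 0.6
(((¬p3 → p3) ∧ p4) → (p2 → p4)): 0.6 ≤ 0.6, so result = 1
¬(((¬p3 → p3) ∧ p4) → (p2 → p4)): Gödel ¬ of 1 = 0 (operand ≠ 0)
(((¬(p2 ∧ p2) → p3) → (p4 ∨ ((p4 → p3) ∧ p3))) ∨ ¬(((¬p3 → p3) ∧ p4) → (p2 → p4))) = max(0.9, 0) = 0.9

0.90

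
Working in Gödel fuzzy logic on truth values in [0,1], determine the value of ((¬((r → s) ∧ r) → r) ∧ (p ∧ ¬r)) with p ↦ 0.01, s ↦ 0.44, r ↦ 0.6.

(r → s): 0.6 > 0.44, so result = 0.44
((r → s) ∧ r) = min(0.44, 0.6) = 0.44
¬((r → s) ∧ r): Gödel ¬ of 0.44 = 0 (operand ≠ 0)
(¬((r → s) ∧ r) → r): 0 ≤ 0.6, so result = 1
¬r: Gödel ¬ of 0.6 = 0 (operand ≠ 0)
(p ∧ ¬r) = min(0.01, 0) = 0
((¬((r → s) ∧ r) → r) ∧ (p ∧ ¬r)) = min(1, 0) = 0

0.00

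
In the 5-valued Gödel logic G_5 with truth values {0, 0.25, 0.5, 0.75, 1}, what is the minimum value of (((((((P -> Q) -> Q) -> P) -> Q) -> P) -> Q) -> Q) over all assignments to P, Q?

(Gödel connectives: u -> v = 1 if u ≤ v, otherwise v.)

0.25

The minimum is attained at P = 0, Q = 0.25:
  (P -> Q): 0 ≤ 0.25, so result = 1
  ((P -> Q) -> Q): 1 > 0.25, so result = 0.25
  (((P -> Q) -> Q) -> P): 0.25 > 0, so result = 0
  ((((P -> Q) -> Q) -> P) -> Q): 0 ≤ 0.25, so result = 1
  (((((P -> Q) -> Q) -> P) -> Q) -> P): 1 > 0, so result = 0
  ((((((P -> Q) -> Q) -> P) -> Q) -> P) -> Q): 0 ≤ 0.25, so result = 1
  (((((((P -> Q) -> Q) -> P) -> Q) -> P) -> Q) -> Q): 1 > 0.25, so result = 0.25
Checking all 25 assignments confirms none give a value below 0.25.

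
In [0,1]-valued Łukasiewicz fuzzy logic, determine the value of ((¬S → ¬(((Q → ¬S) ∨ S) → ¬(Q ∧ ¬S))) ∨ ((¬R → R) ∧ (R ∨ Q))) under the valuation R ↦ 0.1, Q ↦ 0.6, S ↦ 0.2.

¬S: Łukasiewicz ¬ gives 1 − 0.2 = 0.8
¬S: Łukasiewicz ¬ gives 1 − 0.2 = 0.8
(Q → ¬S): min(1, 1 − 0.6 + 0.8) = 1
((Q → ¬S) ∨ S) = max(1, 0.2) = 1
¬S: Łukasiewicz ¬ gives 1 − 0.2 = 0.8
(Q ∧ ¬S) = min(0.6, 0.8) = 0.6
¬(Q ∧ ¬S): Łukasiewicz ¬ gives 1 − 0.6 = 0.4
(((Q → ¬S) ∨ S) → ¬(Q ∧ ¬S)): min(1, 1 − 1 + 0.4) = 0.4
¬(((Q → ¬S) ∨ S) → ¬(Q ∧ ¬S)): Łukasiewicz ¬ gives 1 − 0.4 = 0.6
(¬S → ¬(((Q → ¬S) ∨ S) → ¬(Q ∧ ¬S))): min(1, 1 − 0.8 + 0.6) = 0.8
¬R: Łukasiewicz ¬ gives 1 − 0.1 = 0.9
(¬R → R): min(1, 1 − 0.9 + 0.1) = 0.2
(R ∨ Q) = max(0.1, 0.6) = 0.6
((¬R → R) ∧ (R ∨ Q)) = min(0.2, 0.6) = 0.2
((¬S → ¬(((Q → ¬S) ∨ S) → ¬(Q ∧ ¬S))) ∨ ((¬R → R) ∧ (R ∨ Q))) = max(0.8, 0.2) = 0.8

0.80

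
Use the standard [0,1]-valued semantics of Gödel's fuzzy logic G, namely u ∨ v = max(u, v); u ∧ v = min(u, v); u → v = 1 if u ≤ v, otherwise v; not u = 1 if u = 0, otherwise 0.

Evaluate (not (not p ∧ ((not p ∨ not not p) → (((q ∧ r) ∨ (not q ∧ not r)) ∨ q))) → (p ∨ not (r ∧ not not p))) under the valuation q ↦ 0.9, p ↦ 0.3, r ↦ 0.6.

0.30

not p: Gödel ¬ of 0.3 = 0 (operand ≠ 0)
not p: Gödel ¬ of 0.3 = 0 (operand ≠ 0)
not p: Gödel ¬ of 0.3 = 0 (operand ≠ 0)
not not p: Gödel ¬ of 0 = 1 (operand is 0)
(not p ∨ not not p) = max(0, 1) = 1
(q ∧ r) = min(0.9, 0.6) = 0.6
not q: Gödel ¬ of 0.9 = 0 (operand ≠ 0)
not r: Gödel ¬ of 0.6 = 0 (operand ≠ 0)
(not q ∧ not r) = min(0, 0) = 0
((q ∧ r) ∨ (not q ∧ not r)) = max(0.6, 0) = 0.6
(((q ∧ r) ∨ (not q ∧ not r)) ∨ q) = max(0.6, 0.9) = 0.9
((not p ∨ not not p) → (((q ∧ r) ∨ (not q ∧ not r)) ∨ q)): 1 > 0.9, so result = 0.9
(not p ∧ ((not p ∨ not not p) → (((q ∧ r) ∨ (not q ∧ not r)) ∨ q))) = min(0, 0.9) = 0
not (not p ∧ ((not p ∨ not not p) → (((q ∧ r) ∨ (not q ∧ not r)) ∨ q))): Gödel ¬ of 0 = 1 (operand is 0)
not p: Gödel ¬ of 0.3 = 0 (operand ≠ 0)
not not p: Gödel ¬ of 0 = 1 (operand is 0)
(r ∧ not not p) = min(0.6, 1) = 0.6
not (r ∧ not not p): Gödel ¬ of 0.6 = 0 (operand ≠ 0)
(p ∨ not (r ∧ not not p)) = max(0.3, 0) = 0.3
(not (not p ∧ ((not p ∨ not not p) → (((q ∧ r) ∨ (not q ∧ not r)) ∨ q))) → (p ∨ not (r ∧ not not p))): 1 > 0.3, so result = 0.3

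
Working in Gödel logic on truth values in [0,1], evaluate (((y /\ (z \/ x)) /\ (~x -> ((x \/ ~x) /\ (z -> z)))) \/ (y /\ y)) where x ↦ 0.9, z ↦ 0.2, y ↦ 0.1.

0.10

(z \/ x) = max(0.2, 0.9) = 0.9
(y /\ (z \/ x)) = min(0.1, 0.9) = 0.1
~x: Gödel ¬ of 0.9 = 0 (operand ≠ 0)
~x: Gödel ¬ of 0.9 = 0 (operand ≠ 0)
(x \/ ~x) = max(0.9, 0) = 0.9
(z -> z): 0.2 ≤ 0.2, so result = 1
((x \/ ~x) /\ (z -> z)) = min(0.9, 1) = 0.9
(~x -> ((x \/ ~x) /\ (z -> z))): 0 ≤ 0.9, so result = 1
((y /\ (z \/ x)) /\ (~x -> ((x \/ ~x) /\ (z -> z)))) = min(0.1, 1) = 0.1
(y /\ y) = min(0.1, 0.1) = 0.1
(((y /\ (z \/ x)) /\ (~x -> ((x \/ ~x) /\ (z -> z)))) \/ (y /\ y)) = max(0.1, 0.1) = 0.1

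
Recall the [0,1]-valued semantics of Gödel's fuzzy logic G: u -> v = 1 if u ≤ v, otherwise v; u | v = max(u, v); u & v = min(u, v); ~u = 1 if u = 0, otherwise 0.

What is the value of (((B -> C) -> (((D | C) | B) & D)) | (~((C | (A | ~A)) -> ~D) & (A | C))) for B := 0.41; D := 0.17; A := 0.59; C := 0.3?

(B -> C): 0.41 > 0.3, so result = 0.3
(D | C) = max(0.17, 0.3) = 0.3
((D | C) | B) = max(0.3, 0.41) = 0.41
(((D | C) | B) & D) = min(0.41, 0.17) = 0.17
((B -> C) -> (((D | C) | B) & D)): 0.3 > 0.17, so result = 0.17
~A: Gödel ¬ of 0.59 = 0 (operand ≠ 0)
(A | ~A) = max(0.59, 0) = 0.59
(C | (A | ~A)) = max(0.3, 0.59) = 0.59
~D: Gödel ¬ of 0.17 = 0 (operand ≠ 0)
((C | (A | ~A)) -> ~D): 0.59 > 0, so result = 0
~((C | (A | ~A)) -> ~D): Gödel ¬ of 0 = 1 (operand is 0)
(A | C) = max(0.59, 0.3) = 0.59
(~((C | (A | ~A)) -> ~D) & (A | C)) = min(1, 0.59) = 0.59
(((B -> C) -> (((D | C) | B) & D)) | (~((C | (A | ~A)) -> ~D) & (A | C))) = max(0.17, 0.59) = 0.59

0.59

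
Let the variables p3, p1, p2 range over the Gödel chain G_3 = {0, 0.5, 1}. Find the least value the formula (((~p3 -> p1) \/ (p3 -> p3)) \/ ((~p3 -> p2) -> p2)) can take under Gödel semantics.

Every assignment gives 1. For instance at p3 = 0, p1 = 0, p2 = 0:
  ~p3: Gödel ¬ of 0 = 1 (operand is 0)
  (~p3 -> p1): 1 > 0, so result = 0
  (p3 -> p3): 0 ≤ 0, so result = 1
  ((~p3 -> p1) \/ (p3 -> p3)) = max(0, 1) = 1
  ~p3: Gödel ¬ of 0 = 1 (operand is 0)
  (~p3 -> p2): 1 > 0, so result = 0
  ((~p3 -> p2) -> p2): 0 ≤ 0, so result = 1
  (((~p3 -> p1) \/ (p3 -> p3)) \/ ((~p3 -> p2) -> p2)) = max(1, 1) = 1
All 27 assignments give value 1 — the formula is a G_3-tautology.

1.00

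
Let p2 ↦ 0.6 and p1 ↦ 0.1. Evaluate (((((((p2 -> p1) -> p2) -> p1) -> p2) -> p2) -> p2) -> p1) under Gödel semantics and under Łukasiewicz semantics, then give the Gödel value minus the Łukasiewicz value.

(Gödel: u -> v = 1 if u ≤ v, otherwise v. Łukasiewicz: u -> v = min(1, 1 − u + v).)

Gödel evaluation:
  (p2 -> p1): 0.6 > 0.1, so result = 0.1
  ((p2 -> p1) -> p2): 0.1 ≤ 0.6, so result = 1
  (((p2 -> p1) -> p2) -> p1): 1 > 0.1, so result = 0.1
  ((((p2 -> p1) -> p2) -> p1) -> p2): 0.1 ≤ 0.6, so result = 1
  (((((p2 -> p1) -> p2) -> p1) -> p2) -> p2): 1 > 0.6, so result = 0.6
  ((((((p2 -> p1) -> p2) -> p1) -> p2) -> p2) -> p2): 0.6 ≤ 0.6, so result = 1
  (((((((p2 -> p1) -> p2) -> p1) -> p2) -> p2) -> p2) -> p1): 1 > 0.1, so result = 0.1
  Gödel value = 0.1
Łukasiewicz evaluation:
  (p2 -> p1): min(1, 1 − 0.6 + 0.1) = 0.5
  ((p2 -> p1) -> p2): min(1, 1 − 0.5 + 0.6) = 1
  (((p2 -> p1) -> p2) -> p1): min(1, 1 − 1 + 0.1) = 0.1
  ((((p2 -> p1) -> p2) -> p1) -> p2): min(1, 1 − 0.1 + 0.6) = 1
  (((((p2 -> p1) -> p2) -> p1) -> p2) -> p2): min(1, 1 − 1 + 0.6) = 0.6
  ((((((p2 -> p1) -> p2) -> p1) -> p2) -> p2) -> p2): min(1, 1 − 0.6 + 0.6) = 1
  (((((((p2 -> p1) -> p2) -> p1) -> p2) -> p2) -> p2) -> p1): min(1, 1 − 1 + 0.1) = 0.1
  Łukasiewicz value = 0.1
Difference: 0.1 − 0.1 = 0.00

0.00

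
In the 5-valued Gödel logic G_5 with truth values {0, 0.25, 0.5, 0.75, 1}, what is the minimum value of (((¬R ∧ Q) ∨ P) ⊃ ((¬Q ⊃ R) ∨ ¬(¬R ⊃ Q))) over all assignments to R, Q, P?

The minimum is attained at R = 0.25, Q = 0, P = 0.5:
  ¬R: Gödel ¬ of 0.25 = 0 (operand ≠ 0)
  (¬R ∧ Q) = min(0, 0) = 0
  ((¬R ∧ Q) ∨ P) = max(0, 0.5) = 0.5
  ¬Q: Gödel ¬ of 0 = 1 (operand is 0)
  (¬Q ⊃ R): 1 > 0.25, so result = 0.25
  ¬R: Gödel ¬ of 0.25 = 0 (operand ≠ 0)
  (¬R ⊃ Q): 0 ≤ 0, so result = 1
  ¬(¬R ⊃ Q): Gödel ¬ of 1 = 0 (operand ≠ 0)
  ((¬Q ⊃ R) ∨ ¬(¬R ⊃ Q)) = max(0.25, 0) = 0.25
  (((¬R ∧ Q) ∨ P) ⊃ ((¬Q ⊃ R) ∨ ¬(¬R ⊃ Q))): 0.5 > 0.25, so result = 0.25
Checking all 125 assignments confirms none give a value below 0.25.

0.25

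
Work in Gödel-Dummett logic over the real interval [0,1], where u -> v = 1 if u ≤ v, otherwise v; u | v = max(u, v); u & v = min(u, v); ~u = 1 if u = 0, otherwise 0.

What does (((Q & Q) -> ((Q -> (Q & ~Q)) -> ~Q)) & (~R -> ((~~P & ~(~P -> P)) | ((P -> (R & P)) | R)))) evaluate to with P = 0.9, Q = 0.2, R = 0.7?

(Q & Q) = min(0.2, 0.2) = 0.2
~Q: Gödel ¬ of 0.2 = 0 (operand ≠ 0)
(Q & ~Q) = min(0.2, 0) = 0
(Q -> (Q & ~Q)): 0.2 > 0, so result = 0
~Q: Gödel ¬ of 0.2 = 0 (operand ≠ 0)
((Q -> (Q & ~Q)) -> ~Q): 0 ≤ 0, so result = 1
((Q & Q) -> ((Q -> (Q & ~Q)) -> ~Q)): 0.2 ≤ 1, so result = 1
~R: Gödel ¬ of 0.7 = 0 (operand ≠ 0)
~P: Gödel ¬ of 0.9 = 0 (operand ≠ 0)
~~P: Gödel ¬ of 0 = 1 (operand is 0)
~P: Gödel ¬ of 0.9 = 0 (operand ≠ 0)
(~P -> P): 0 ≤ 0.9, so result = 1
~(~P -> P): Gödel ¬ of 1 = 0 (operand ≠ 0)
(~~P & ~(~P -> P)) = min(1, 0) = 0
(R & P) = min(0.7, 0.9) = 0.7
(P -> (R & P)): 0.9 > 0.7, so result = 0.7
((P -> (R & P)) | R) = max(0.7, 0.7) = 0.7
((~~P & ~(~P -> P)) | ((P -> (R & P)) | R)) = max(0, 0.7) = 0.7
(~R -> ((~~P & ~(~P -> P)) | ((P -> (R & P)) | R))): 0 ≤ 0.7, so result = 1
(((Q & Q) -> ((Q -> (Q & ~Q)) -> ~Q)) & (~R -> ((~~P & ~(~P -> P)) | ((P -> (R & P)) | R)))) = min(1, 1) = 1

1.00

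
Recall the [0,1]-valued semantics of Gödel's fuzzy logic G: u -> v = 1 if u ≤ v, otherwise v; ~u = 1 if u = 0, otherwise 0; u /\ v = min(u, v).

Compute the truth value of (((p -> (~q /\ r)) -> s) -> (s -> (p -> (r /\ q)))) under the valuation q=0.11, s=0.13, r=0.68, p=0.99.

0.11

~q: Gödel ¬ of 0.11 = 0 (operand ≠ 0)
(~q /\ r) = min(0, 0.68) = 0
(p -> (~q /\ r)): 0.99 > 0, so result = 0
((p -> (~q /\ r)) -> s): 0 ≤ 0.13, so result = 1
(r /\ q) = min(0.68, 0.11) = 0.11
(p -> (r /\ q)): 0.99 > 0.11, so result = 0.11
(s -> (p -> (r /\ q))): 0.13 > 0.11, so result = 0.11
(((p -> (~q /\ r)) -> s) -> (s -> (p -> (r /\ q)))): 1 > 0.11, so result = 0.11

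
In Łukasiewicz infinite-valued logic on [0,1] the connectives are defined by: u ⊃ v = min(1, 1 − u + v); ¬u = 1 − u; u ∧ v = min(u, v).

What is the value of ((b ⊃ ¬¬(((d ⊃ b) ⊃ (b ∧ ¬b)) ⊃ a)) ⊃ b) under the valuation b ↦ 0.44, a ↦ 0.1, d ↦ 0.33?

0.44

(d ⊃ b): min(1, 1 − 0.33 + 0.44) = 1
¬b: Łukasiewicz ¬ gives 1 − 0.44 = 0.56
(b ∧ ¬b) = min(0.44, 0.56) = 0.44
((d ⊃ b) ⊃ (b ∧ ¬b)): min(1, 1 − 1 + 0.44) = 0.44
(((d ⊃ b) ⊃ (b ∧ ¬b)) ⊃ a): min(1, 1 − 0.44 + 0.1) = 0.66
¬(((d ⊃ b) ⊃ (b ∧ ¬b)) ⊃ a): Łukasiewicz ¬ gives 1 − 0.66 = 0.34
¬¬(((d ⊃ b) ⊃ (b ∧ ¬b)) ⊃ a): Łukasiewicz ¬ gives 1 − 0.34 = 0.66
(b ⊃ ¬¬(((d ⊃ b) ⊃ (b ∧ ¬b)) ⊃ a)): min(1, 1 − 0.44 + 0.66) = 1
((b ⊃ ¬¬(((d ⊃ b) ⊃ (b ∧ ¬b)) ⊃ a)) ⊃ b): min(1, 1 − 1 + 0.44) = 0.44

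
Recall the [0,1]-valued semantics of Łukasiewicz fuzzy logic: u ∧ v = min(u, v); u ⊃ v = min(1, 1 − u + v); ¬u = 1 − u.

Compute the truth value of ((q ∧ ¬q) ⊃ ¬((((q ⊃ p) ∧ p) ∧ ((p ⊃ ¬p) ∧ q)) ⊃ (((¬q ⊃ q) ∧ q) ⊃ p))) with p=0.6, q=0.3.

0.70

¬q: Łukasiewicz ¬ gives 1 − 0.3 = 0.7
(q ∧ ¬q) = min(0.3, 0.7) = 0.3
(q ⊃ p): min(1, 1 − 0.3 + 0.6) = 1
((q ⊃ p) ∧ p) = min(1, 0.6) = 0.6
¬p: Łukasiewicz ¬ gives 1 − 0.6 = 0.4
(p ⊃ ¬p): min(1, 1 − 0.6 + 0.4) = 0.8
((p ⊃ ¬p) ∧ q) = min(0.8, 0.3) = 0.3
(((q ⊃ p) ∧ p) ∧ ((p ⊃ ¬p) ∧ q)) = min(0.6, 0.3) = 0.3
¬q: Łukasiewicz ¬ gives 1 − 0.3 = 0.7
(¬q ⊃ q): min(1, 1 − 0.7 + 0.3) = 0.6
((¬q ⊃ q) ∧ q) = min(0.6, 0.3) = 0.3
(((¬q ⊃ q) ∧ q) ⊃ p): min(1, 1 − 0.3 + 0.6) = 1
((((q ⊃ p) ∧ p) ∧ ((p ⊃ ¬p) ∧ q)) ⊃ (((¬q ⊃ q) ∧ q) ⊃ p)): min(1, 1 − 0.3 + 1) = 1
¬((((q ⊃ p) ∧ p) ∧ ((p ⊃ ¬p) ∧ q)) ⊃ (((¬q ⊃ q) ∧ q) ⊃ p)): Łukasiewicz ¬ gives 1 − 1 = 0
((q ∧ ¬q) ⊃ ¬((((q ⊃ p) ∧ p) ∧ ((p ⊃ ¬p) ∧ q)) ⊃ (((¬q ⊃ q) ∧ q) ⊃ p))): min(1, 1 − 0.3 + 0) = 0.7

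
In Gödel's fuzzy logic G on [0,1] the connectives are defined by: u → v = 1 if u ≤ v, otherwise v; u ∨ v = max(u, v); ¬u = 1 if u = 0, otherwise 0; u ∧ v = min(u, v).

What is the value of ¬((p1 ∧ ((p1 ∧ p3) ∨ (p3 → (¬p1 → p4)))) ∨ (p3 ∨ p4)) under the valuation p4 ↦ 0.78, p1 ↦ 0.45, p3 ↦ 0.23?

(p1 ∧ p3) = min(0.45, 0.23) = 0.23
¬p1: Gödel ¬ of 0.45 = 0 (operand ≠ 0)
(¬p1 → p4): 0 ≤ 0.78, so result = 1
(p3 → (¬p1 → p4)): 0.23 ≤ 1, so result = 1
((p1 ∧ p3) ∨ (p3 → (¬p1 → p4))) = max(0.23, 1) = 1
(p1 ∧ ((p1 ∧ p3) ∨ (p3 → (¬p1 → p4)))) = min(0.45, 1) = 0.45
(p3 ∨ p4) = max(0.23, 0.78) = 0.78
((p1 ∧ ((p1 ∧ p3) ∨ (p3 → (¬p1 → p4)))) ∨ (p3 ∨ p4)) = max(0.45, 0.78) = 0.78
¬((p1 ∧ ((p1 ∧ p3) ∨ (p3 → (¬p1 → p4)))) ∨ (p3 ∨ p4)): Gödel ¬ of 0.78 = 0 (operand ≠ 0)

0.00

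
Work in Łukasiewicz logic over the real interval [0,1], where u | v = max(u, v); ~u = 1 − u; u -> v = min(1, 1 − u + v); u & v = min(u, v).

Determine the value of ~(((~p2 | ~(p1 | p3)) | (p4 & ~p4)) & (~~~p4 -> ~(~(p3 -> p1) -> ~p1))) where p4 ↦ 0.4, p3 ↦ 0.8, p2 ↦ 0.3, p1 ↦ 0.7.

~p2: Łukasiewicz ¬ gives 1 − 0.3 = 0.7
(p1 | p3) = max(0.7, 0.8) = 0.8
~(p1 | p3): Łukasiewicz ¬ gives 1 − 0.8 = 0.2
(~p2 | ~(p1 | p3)) = max(0.7, 0.2) = 0.7
~p4: Łukasiewicz ¬ gives 1 − 0.4 = 0.6
(p4 & ~p4) = min(0.4, 0.6) = 0.4
((~p2 | ~(p1 | p3)) | (p4 & ~p4)) = max(0.7, 0.4) = 0.7
~p4: Łukasiewicz ¬ gives 1 − 0.4 = 0.6
~~p4: Łukasiewicz ¬ gives 1 − 0.6 = 0.4
~~~p4: Łukasiewicz ¬ gives 1 − 0.4 = 0.6
(p3 -> p1): min(1, 1 − 0.8 + 0.7) = 0.9
~(p3 -> p1): Łukasiewicz ¬ gives 1 − 0.9 = 0.1
~p1: Łukasiewicz ¬ gives 1 − 0.7 = 0.3
(~(p3 -> p1) -> ~p1): min(1, 1 − 0.1 + 0.3) = 1
~(~(p3 -> p1) -> ~p1): Łukasiewicz ¬ gives 1 − 1 = 0
(~~~p4 -> ~(~(p3 -> p1) -> ~p1)): min(1, 1 − 0.6 + 0) = 0.4
(((~p2 | ~(p1 | p3)) | (p4 & ~p4)) & (~~~p4 -> ~(~(p3 -> p1) -> ~p1))) = min(0.7, 0.4) = 0.4
~(((~p2 | ~(p1 | p3)) | (p4 & ~p4)) & (~~~p4 -> ~(~(p3 -> p1) -> ~p1))): Łukasiewicz ¬ gives 1 − 0.4 = 0.6

0.60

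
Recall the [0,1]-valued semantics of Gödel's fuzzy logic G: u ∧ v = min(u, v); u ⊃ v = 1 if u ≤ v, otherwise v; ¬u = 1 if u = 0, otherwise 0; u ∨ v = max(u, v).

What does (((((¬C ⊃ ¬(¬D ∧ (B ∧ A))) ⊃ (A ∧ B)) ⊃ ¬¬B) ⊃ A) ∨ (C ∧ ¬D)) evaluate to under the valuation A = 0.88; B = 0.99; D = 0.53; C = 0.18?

0.88

¬C: Gödel ¬ of 0.18 = 0 (operand ≠ 0)
¬D: Gödel ¬ of 0.53 = 0 (operand ≠ 0)
(B ∧ A) = min(0.99, 0.88) = 0.88
(¬D ∧ (B ∧ A)) = min(0, 0.88) = 0
¬(¬D ∧ (B ∧ A)): Gödel ¬ of 0 = 1 (operand is 0)
(¬C ⊃ ¬(¬D ∧ (B ∧ A))): 0 ≤ 1, so result = 1
(A ∧ B) = min(0.88, 0.99) = 0.88
((¬C ⊃ ¬(¬D ∧ (B ∧ A))) ⊃ (A ∧ B)): 1 > 0.88, so result = 0.88
¬B: Gödel ¬ of 0.99 = 0 (operand ≠ 0)
¬¬B: Gödel ¬ of 0 = 1 (operand is 0)
(((¬C ⊃ ¬(¬D ∧ (B ∧ A))) ⊃ (A ∧ B)) ⊃ ¬¬B): 0.88 ≤ 1, so result = 1
((((¬C ⊃ ¬(¬D ∧ (B ∧ A))) ⊃ (A ∧ B)) ⊃ ¬¬B) ⊃ A): 1 > 0.88, so result = 0.88
¬D: Gödel ¬ of 0.53 = 0 (operand ≠ 0)
(C ∧ ¬D) = min(0.18, 0) = 0
(((((¬C ⊃ ¬(¬D ∧ (B ∧ A))) ⊃ (A ∧ B)) ⊃ ¬¬B) ⊃ A) ∨ (C ∧ ¬D)) = max(0.88, 0) = 0.88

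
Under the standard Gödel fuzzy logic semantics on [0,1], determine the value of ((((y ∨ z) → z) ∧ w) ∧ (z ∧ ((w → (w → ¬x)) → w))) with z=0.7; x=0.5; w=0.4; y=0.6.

0.40

(y ∨ z) = max(0.6, 0.7) = 0.7
((y ∨ z) → z): 0.7 ≤ 0.7, so result = 1
(((y ∨ z) → z) ∧ w) = min(1, 0.4) = 0.4
¬x: Gödel ¬ of 0.5 = 0 (operand ≠ 0)
(w → ¬x): 0.4 > 0, so result = 0
(w → (w → ¬x)): 0.4 > 0, so result = 0
((w → (w → ¬x)) → w): 0 ≤ 0.4, so result = 1
(z ∧ ((w → (w → ¬x)) → w)) = min(0.7, 1) = 0.7
((((y ∨ z) → z) ∧ w) ∧ (z ∧ ((w → (w → ¬x)) → w))) = min(0.4, 0.7) = 0.4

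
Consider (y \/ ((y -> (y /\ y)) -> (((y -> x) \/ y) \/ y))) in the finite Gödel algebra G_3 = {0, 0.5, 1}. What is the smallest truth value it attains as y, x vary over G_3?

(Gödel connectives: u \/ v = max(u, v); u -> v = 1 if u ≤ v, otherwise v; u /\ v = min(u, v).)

0.50

The minimum is attained at y = 0.5, x = 0:
  (y /\ y) = min(0.5, 0.5) = 0.5
  (y -> (y /\ y)): 0.5 ≤ 0.5, so result = 1
  (y -> x): 0.5 > 0, so result = 0
  ((y -> x) \/ y) = max(0, 0.5) = 0.5
  (((y -> x) \/ y) \/ y) = max(0.5, 0.5) = 0.5
  ((y -> (y /\ y)) -> (((y -> x) \/ y) \/ y)): 1 > 0.5, so result = 0.5
  (y \/ ((y -> (y /\ y)) -> (((y -> x) \/ y) \/ y))) = max(0.5, 0.5) = 0.5
Checking all 9 assignments confirms none give a value below 0.50.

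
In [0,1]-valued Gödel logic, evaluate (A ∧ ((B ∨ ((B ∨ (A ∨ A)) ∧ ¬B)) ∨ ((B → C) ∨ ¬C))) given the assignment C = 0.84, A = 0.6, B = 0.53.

(A ∨ A) = max(0.6, 0.6) = 0.6
(B ∨ (A ∨ A)) = max(0.53, 0.6) = 0.6
¬B: Gödel ¬ of 0.53 = 0 (operand ≠ 0)
((B ∨ (A ∨ A)) ∧ ¬B) = min(0.6, 0) = 0
(B ∨ ((B ∨ (A ∨ A)) ∧ ¬B)) = max(0.53, 0) = 0.53
(B → C): 0.53 ≤ 0.84, so result = 1
¬C: Gödel ¬ of 0.84 = 0 (operand ≠ 0)
((B → C) ∨ ¬C) = max(1, 0) = 1
((B ∨ ((B ∨ (A ∨ A)) ∧ ¬B)) ∨ ((B → C) ∨ ¬C)) = max(0.53, 1) = 1
(A ∧ ((B ∨ ((B ∨ (A ∨ A)) ∧ ¬B)) ∨ ((B → C) ∨ ¬C))) = min(0.6, 1) = 0.6

0.60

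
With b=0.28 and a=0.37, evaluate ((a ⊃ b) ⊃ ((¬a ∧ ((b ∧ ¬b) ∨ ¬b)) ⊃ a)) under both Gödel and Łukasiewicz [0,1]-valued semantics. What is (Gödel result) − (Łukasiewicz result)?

Gödel evaluation:
  (a ⊃ b): 0.37 > 0.28, so result = 0.28
  ¬a: Gödel ¬ of 0.37 = 0 (operand ≠ 0)
  ¬b: Gödel ¬ of 0.28 = 0 (operand ≠ 0)
  (b ∧ ¬b) = min(0.28, 0) = 0
  ¬b: Gödel ¬ of 0.28 = 0 (operand ≠ 0)
  ((b ∧ ¬b) ∨ ¬b) = max(0, 0) = 0
  (¬a ∧ ((b ∧ ¬b) ∨ ¬b)) = min(0, 0) = 0
  ((¬a ∧ ((b ∧ ¬b) ∨ ¬b)) ⊃ a): 0 ≤ 0.37, so result = 1
  ((a ⊃ b) ⊃ ((¬a ∧ ((b ∧ ¬b) ∨ ¬b)) ⊃ a)): 0.28 ≤ 1, so result = 1
  Gödel value = 1
Łukasiewicz evaluation:
  (a ⊃ b): min(1, 1 − 0.37 + 0.28) = 0.91
  ¬a: Łukasiewicz ¬ gives 1 − 0.37 = 0.63
  ¬b: Łukasiewicz ¬ gives 1 − 0.28 = 0.72
  (b ∧ ¬b) = min(0.28, 0.72) = 0.28
  ¬b: Łukasiewicz ¬ gives 1 − 0.28 = 0.72
  ((b ∧ ¬b) ∨ ¬b) = max(0.28, 0.72) = 0.72
  (¬a ∧ ((b ∧ ¬b) ∨ ¬b)) = min(0.63, 0.72) = 0.63
  ((¬a ∧ ((b ∧ ¬b) ∨ ¬b)) ⊃ a): min(1, 1 − 0.63 + 0.37) = 0.74
  ((a ⊃ b) ⊃ ((¬a ∧ ((b ∧ ¬b) ∨ ¬b)) ⊃ a)): min(1, 1 − 0.91 + 0.74) = 0.83
  Łukasiewicz value = 0.83
Difference: 1 − 0.83 = 0.17

0.17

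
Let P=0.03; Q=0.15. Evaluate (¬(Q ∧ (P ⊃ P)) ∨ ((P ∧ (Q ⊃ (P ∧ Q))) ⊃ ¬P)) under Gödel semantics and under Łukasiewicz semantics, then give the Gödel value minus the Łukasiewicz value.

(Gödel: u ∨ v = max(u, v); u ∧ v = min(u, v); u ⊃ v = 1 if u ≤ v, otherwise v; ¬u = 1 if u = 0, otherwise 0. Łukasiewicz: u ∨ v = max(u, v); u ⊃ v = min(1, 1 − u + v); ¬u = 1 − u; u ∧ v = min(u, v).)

-1.00

Gödel evaluation:
  (P ⊃ P): 0.03 ≤ 0.03, so result = 1
  (Q ∧ (P ⊃ P)) = min(0.15, 1) = 0.15
  ¬(Q ∧ (P ⊃ P)): Gödel ¬ of 0.15 = 0 (operand ≠ 0)
  (P ∧ Q) = min(0.03, 0.15) = 0.03
  (Q ⊃ (P ∧ Q)): 0.15 > 0.03, so result = 0.03
  (P ∧ (Q ⊃ (P ∧ Q))) = min(0.03, 0.03) = 0.03
  ¬P: Gödel ¬ of 0.03 = 0 (operand ≠ 0)
  ((P ∧ (Q ⊃ (P ∧ Q))) ⊃ ¬P): 0.03 > 0, so result = 0
  (¬(Q ∧ (P ⊃ P)) ∨ ((P ∧ (Q ⊃ (P ∧ Q))) ⊃ ¬P)) = max(0, 0) = 0
  Gödel value = 0
Łukasiewicz evaluation:
  (P ⊃ P): min(1, 1 − 0.03 + 0.03) = 1
  (Q ∧ (P ⊃ P)) = min(0.15, 1) = 0.15
  ¬(Q ∧ (P ⊃ P)): Łukasiewicz ¬ gives 1 − 0.15 = 0.85
  (P ∧ Q) = min(0.03, 0.15) = 0.03
  (Q ⊃ (P ∧ Q)): min(1, 1 − 0.15 + 0.03) = 0.88
  (P ∧ (Q ⊃ (P ∧ Q))) = min(0.03, 0.88) = 0.03
  ¬P: Łukasiewicz ¬ gives 1 − 0.03 = 0.97
  ((P ∧ (Q ⊃ (P ∧ Q))) ⊃ ¬P): min(1, 1 − 0.03 + 0.97) = 1
  (¬(Q ∧ (P ⊃ P)) ∨ ((P ∧ (Q ⊃ (P ∧ Q))) ⊃ ¬P)) = max(0.85, 1) = 1
  Łukasiewicz value = 1
Difference: 0 − 1 = -1.00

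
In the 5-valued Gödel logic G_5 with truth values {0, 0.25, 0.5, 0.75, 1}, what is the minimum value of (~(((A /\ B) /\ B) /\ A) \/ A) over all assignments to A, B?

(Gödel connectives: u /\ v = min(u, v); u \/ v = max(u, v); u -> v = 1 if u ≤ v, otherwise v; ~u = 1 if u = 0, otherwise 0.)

The minimum is attained at A = 0.25, B = 0.25:
  (A /\ B) = min(0.25, 0.25) = 0.25
  ((A /\ B) /\ B) = min(0.25, 0.25) = 0.25
  (((A /\ B) /\ B) /\ A) = min(0.25, 0.25) = 0.25
  ~(((A /\ B) /\ B) /\ A): Gödel ¬ of 0.25 = 0 (operand ≠ 0)
  (~(((A /\ B) /\ B) /\ A) \/ A) = max(0, 0.25) = 0.25
Checking all 25 assignments confirms none give a value below 0.25.

0.25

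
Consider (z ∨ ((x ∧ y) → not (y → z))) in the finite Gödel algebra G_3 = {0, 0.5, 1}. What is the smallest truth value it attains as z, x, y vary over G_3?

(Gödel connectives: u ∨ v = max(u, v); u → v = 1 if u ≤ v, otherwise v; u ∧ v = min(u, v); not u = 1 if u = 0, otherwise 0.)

0.50

The minimum is attained at z = 0.5, x = 0.5, y = 0.5:
  (x ∧ y) = min(0.5, 0.5) = 0.5
  (y → z): 0.5 ≤ 0.5, so result = 1
  not (y → z): Gödel ¬ of 1 = 0 (operand ≠ 0)
  ((x ∧ y) → not (y → z)): 0.5 > 0, so result = 0
  (z ∨ ((x ∧ y) → not (y → z))) = max(0.5, 0) = 0.5
Checking all 27 assignments confirms none give a value below 0.50.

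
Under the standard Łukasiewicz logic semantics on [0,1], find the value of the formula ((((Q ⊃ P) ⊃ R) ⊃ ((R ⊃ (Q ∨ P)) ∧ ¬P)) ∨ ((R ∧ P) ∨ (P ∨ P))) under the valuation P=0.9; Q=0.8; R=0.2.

0.90

(Q ⊃ P): min(1, 1 − 0.8 + 0.9) = 1
((Q ⊃ P) ⊃ R): min(1, 1 − 1 + 0.2) = 0.2
(Q ∨ P) = max(0.8, 0.9) = 0.9
(R ⊃ (Q ∨ P)): min(1, 1 − 0.2 + 0.9) = 1
¬P: Łukasiewicz ¬ gives 1 − 0.9 = 0.1
((R ⊃ (Q ∨ P)) ∧ ¬P) = min(1, 0.1) = 0.1
(((Q ⊃ P) ⊃ R) ⊃ ((R ⊃ (Q ∨ P)) ∧ ¬P)): min(1, 1 − 0.2 + 0.1) = 0.9
(R ∧ P) = min(0.2, 0.9) = 0.2
(P ∨ P) = max(0.9, 0.9) = 0.9
((R ∧ P) ∨ (P ∨ P)) = max(0.2, 0.9) = 0.9
((((Q ⊃ P) ⊃ R) ⊃ ((R ⊃ (Q ∨ P)) ∧ ¬P)) ∨ ((R ∧ P) ∨ (P ∨ P))) = max(0.9, 0.9) = 0.9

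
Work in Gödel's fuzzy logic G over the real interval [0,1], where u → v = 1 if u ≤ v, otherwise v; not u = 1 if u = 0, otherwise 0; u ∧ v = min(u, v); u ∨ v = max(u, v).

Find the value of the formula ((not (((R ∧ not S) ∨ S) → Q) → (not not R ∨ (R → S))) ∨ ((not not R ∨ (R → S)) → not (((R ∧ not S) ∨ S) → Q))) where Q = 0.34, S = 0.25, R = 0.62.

1.00

not S: Gödel ¬ of 0.25 = 0 (operand ≠ 0)
(R ∧ not S) = min(0.62, 0) = 0
((R ∧ not S) ∨ S) = max(0, 0.25) = 0.25
(((R ∧ not S) ∨ S) → Q): 0.25 ≤ 0.34, so result = 1
not (((R ∧ not S) ∨ S) → Q): Gödel ¬ of 1 = 0 (operand ≠ 0)
not R: Gödel ¬ of 0.62 = 0 (operand ≠ 0)
not not R: Gödel ¬ of 0 = 1 (operand is 0)
(R → S): 0.62 > 0.25, so result = 0.25
(not not R ∨ (R → S)) = max(1, 0.25) = 1
(not (((R ∧ not S) ∨ S) → Q) → (not not R ∨ (R → S))): 0 ≤ 1, so result = 1
not R: Gödel ¬ of 0.62 = 0 (operand ≠ 0)
not not R: Gödel ¬ of 0 = 1 (operand is 0)
(R → S): 0.62 > 0.25, so result = 0.25
(not not R ∨ (R → S)) = max(1, 0.25) = 1
not S: Gödel ¬ of 0.25 = 0 (operand ≠ 0)
(R ∧ not S) = min(0.62, 0) = 0
((R ∧ not S) ∨ S) = max(0, 0.25) = 0.25
(((R ∧ not S) ∨ S) → Q): 0.25 ≤ 0.34, so result = 1
not (((R ∧ not S) ∨ S) → Q): Gödel ¬ of 1 = 0 (operand ≠ 0)
((not not R ∨ (R → S)) → not (((R ∧ not S) ∨ S) → Q)): 1 > 0, so result = 0
((not (((R ∧ not S) ∨ S) → Q) → (not not R ∨ (R → S))) ∨ ((not not R ∨ (R → S)) → not (((R ∧ not S) ∨ S) → Q))) = max(1, 0) = 1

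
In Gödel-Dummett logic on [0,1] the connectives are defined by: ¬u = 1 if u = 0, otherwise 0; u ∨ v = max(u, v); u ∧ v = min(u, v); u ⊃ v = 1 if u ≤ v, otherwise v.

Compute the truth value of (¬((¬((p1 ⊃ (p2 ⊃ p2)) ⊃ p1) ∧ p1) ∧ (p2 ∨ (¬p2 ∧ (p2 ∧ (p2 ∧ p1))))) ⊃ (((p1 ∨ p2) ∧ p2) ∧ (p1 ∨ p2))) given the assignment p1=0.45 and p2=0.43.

(p2 ⊃ p2): 0.43 ≤ 0.43, so result = 1
(p1 ⊃ (p2 ⊃ p2)): 0.45 ≤ 1, so result = 1
((p1 ⊃ (p2 ⊃ p2)) ⊃ p1): 1 > 0.45, so result = 0.45
¬((p1 ⊃ (p2 ⊃ p2)) ⊃ p1): Gödel ¬ of 0.45 = 0 (operand ≠ 0)
(¬((p1 ⊃ (p2 ⊃ p2)) ⊃ p1) ∧ p1) = min(0, 0.45) = 0
¬p2: Gödel ¬ of 0.43 = 0 (operand ≠ 0)
(p2 ∧ p1) = min(0.43, 0.45) = 0.43
(p2 ∧ (p2 ∧ p1)) = min(0.43, 0.43) = 0.43
(¬p2 ∧ (p2 ∧ (p2 ∧ p1))) = min(0, 0.43) = 0
(p2 ∨ (¬p2 ∧ (p2 ∧ (p2 ∧ p1)))) = max(0.43, 0) = 0.43
((¬((p1 ⊃ (p2 ⊃ p2)) ⊃ p1) ∧ p1) ∧ (p2 ∨ (¬p2 ∧ (p2 ∧ (p2 ∧ p1))))) = min(0, 0.43) = 0
¬((¬((p1 ⊃ (p2 ⊃ p2)) ⊃ p1) ∧ p1) ∧ (p2 ∨ (¬p2 ∧ (p2 ∧ (p2 ∧ p1))))): Gödel ¬ of 0 = 1 (operand is 0)
(p1 ∨ p2) = max(0.45, 0.43) = 0.45
((p1 ∨ p2) ∧ p2) = min(0.45, 0.43) = 0.43
(p1 ∨ p2) = max(0.45, 0.43) = 0.45
(((p1 ∨ p2) ∧ p2) ∧ (p1 ∨ p2)) = min(0.43, 0.45) = 0.43
(¬((¬((p1 ⊃ (p2 ⊃ p2)) ⊃ p1) ∧ p1) ∧ (p2 ∨ (¬p2 ∧ (p2 ∧ (p2 ∧ p1))))) ⊃ (((p1 ∨ p2) ∧ p2) ∧ (p1 ∨ p2))): 1 > 0.43, so result = 0.43

0.43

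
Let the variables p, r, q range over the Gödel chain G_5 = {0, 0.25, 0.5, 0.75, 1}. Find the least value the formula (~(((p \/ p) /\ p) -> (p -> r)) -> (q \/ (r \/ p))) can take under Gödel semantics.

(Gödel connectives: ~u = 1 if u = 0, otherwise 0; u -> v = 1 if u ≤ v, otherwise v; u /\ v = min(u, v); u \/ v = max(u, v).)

0.25

The minimum is attained at p = 0.25, r = 0, q = 0:
  (p \/ p) = max(0.25, 0.25) = 0.25
  ((p \/ p) /\ p) = min(0.25, 0.25) = 0.25
  (p -> r): 0.25 > 0, so result = 0
  (((p \/ p) /\ p) -> (p -> r)): 0.25 > 0, so result = 0
  ~(((p \/ p) /\ p) -> (p -> r)): Gödel ¬ of 0 = 1 (operand is 0)
  (r \/ p) = max(0, 0.25) = 0.25
  (q \/ (r \/ p)) = max(0, 0.25) = 0.25
  (~(((p \/ p) /\ p) -> (p -> r)) -> (q \/ (r \/ p))): 1 > 0.25, so result = 0.25
Checking all 125 assignments confirms none give a value below 0.25.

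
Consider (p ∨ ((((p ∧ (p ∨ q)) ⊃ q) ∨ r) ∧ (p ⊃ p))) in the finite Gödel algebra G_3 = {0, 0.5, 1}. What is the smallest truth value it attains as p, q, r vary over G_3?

0.50

The minimum is attained at p = 0.5, q = 0, r = 0:
  (p ∨ q) = max(0.5, 0) = 0.5
  (p ∧ (p ∨ q)) = min(0.5, 0.5) = 0.5
  ((p ∧ (p ∨ q)) ⊃ q): 0.5 > 0, so result = 0
  (((p ∧ (p ∨ q)) ⊃ q) ∨ r) = max(0, 0) = 0
  (p ⊃ p): 0.5 ≤ 0.5, so result = 1
  ((((p ∧ (p ∨ q)) ⊃ q) ∨ r) ∧ (p ⊃ p)) = min(0, 1) = 0
  (p ∨ ((((p ∧ (p ∨ q)) ⊃ q) ∨ r) ∧ (p ⊃ p))) = max(0.5, 0) = 0.5
Checking all 27 assignments confirms none give a value below 0.50.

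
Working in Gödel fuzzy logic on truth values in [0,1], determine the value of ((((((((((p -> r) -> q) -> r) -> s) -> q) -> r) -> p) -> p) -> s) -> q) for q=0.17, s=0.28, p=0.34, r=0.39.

0.17

(p -> r): 0.34 ≤ 0.39, so result = 1
((p -> r) -> q): 1 > 0.17, so result = 0.17
(((p -> r) -> q) -> r): 0.17 ≤ 0.39, so result = 1
((((p -> r) -> q) -> r) -> s): 1 > 0.28, so result = 0.28
(((((p -> r) -> q) -> r) -> s) -> q): 0.28 > 0.17, so result = 0.17
((((((p -> r) -> q) -> r) -> s) -> q) -> r): 0.17 ≤ 0.39, so result = 1
(((((((p -> r) -> q) -> r) -> s) -> q) -> r) -> p): 1 > 0.34, so result = 0.34
((((((((p -> r) -> q) -> r) -> s) -> q) -> r) -> p) -> p): 0.34 ≤ 0.34, so result = 1
(((((((((p -> r) -> q) -> r) -> s) -> q) -> r) -> p) -> p) -> s): 1 > 0.28, so result = 0.28
((((((((((p -> r) -> q) -> r) -> s) -> q) -> r) -> p) -> p) -> s) -> q): 0.28 > 0.17, so result = 0.17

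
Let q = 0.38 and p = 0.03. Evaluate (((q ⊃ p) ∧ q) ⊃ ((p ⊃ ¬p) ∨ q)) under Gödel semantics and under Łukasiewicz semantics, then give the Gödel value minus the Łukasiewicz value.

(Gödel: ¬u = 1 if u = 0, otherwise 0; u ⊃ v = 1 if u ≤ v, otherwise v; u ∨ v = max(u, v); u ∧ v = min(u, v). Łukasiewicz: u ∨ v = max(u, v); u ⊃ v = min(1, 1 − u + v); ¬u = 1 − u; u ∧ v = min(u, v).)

Gödel evaluation:
  (q ⊃ p): 0.38 > 0.03, so result = 0.03
  ((q ⊃ p) ∧ q) = min(0.03, 0.38) = 0.03
  ¬p: Gödel ¬ of 0.03 = 0 (operand ≠ 0)
  (p ⊃ ¬p): 0.03 > 0, so result = 0
  ((p ⊃ ¬p) ∨ q) = max(0, 0.38) = 0.38
  (((q ⊃ p) ∧ q) ⊃ ((p ⊃ ¬p) ∨ q)): 0.03 ≤ 0.38, so result = 1
  Gödel value = 1
Łukasiewicz evaluation:
  (q ⊃ p): min(1, 1 − 0.38 + 0.03) = 0.65
  ((q ⊃ p) ∧ q) = min(0.65, 0.38) = 0.38
  ¬p: Łukasiewicz ¬ gives 1 − 0.03 = 0.97
  (p ⊃ ¬p): min(1, 1 − 0.03 + 0.97) = 1
  ((p ⊃ ¬p) ∨ q) = max(1, 0.38) = 1
  (((q ⊃ p) ∧ q) ⊃ ((p ⊃ ¬p) ∨ q)): min(1, 1 − 0.38 + 1) = 1
  Łukasiewicz value = 1
Difference: 1 − 1 = 0.00

0.00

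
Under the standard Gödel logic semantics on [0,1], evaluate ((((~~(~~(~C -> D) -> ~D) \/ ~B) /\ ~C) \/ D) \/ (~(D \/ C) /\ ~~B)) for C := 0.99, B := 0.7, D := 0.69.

~C: Gödel ¬ of 0.99 = 0 (operand ≠ 0)
(~C -> D): 0 ≤ 0.69, so result = 1
~(~C -> D): Gödel ¬ of 1 = 0 (operand ≠ 0)
~~(~C -> D): Gödel ¬ of 0 = 1 (operand is 0)
~D: Gödel ¬ of 0.69 = 0 (operand ≠ 0)
(~~(~C -> D) -> ~D): 1 > 0, so result = 0
~(~~(~C -> D) -> ~D): Gödel ¬ of 0 = 1 (operand is 0)
~~(~~(~C -> D) -> ~D): Gödel ¬ of 1 = 0 (operand ≠ 0)
~B: Gödel ¬ of 0.7 = 0 (operand ≠ 0)
(~~(~~(~C -> D) -> ~D) \/ ~B) = max(0, 0) = 0
~C: Gödel ¬ of 0.99 = 0 (operand ≠ 0)
((~~(~~(~C -> D) -> ~D) \/ ~B) /\ ~C) = min(0, 0) = 0
(((~~(~~(~C -> D) -> ~D) \/ ~B) /\ ~C) \/ D) = max(0, 0.69) = 0.69
(D \/ C) = max(0.69, 0.99) = 0.99
~(D \/ C): Gödel ¬ of 0.99 = 0 (operand ≠ 0)
~B: Gödel ¬ of 0.7 = 0 (operand ≠ 0)
~~B: Gödel ¬ of 0 = 1 (operand is 0)
(~(D \/ C) /\ ~~B) = min(0, 1) = 0
((((~~(~~(~C -> D) -> ~D) \/ ~B) /\ ~C) \/ D) \/ (~(D \/ C) /\ ~~B)) = max(0.69, 0) = 0.69

0.69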